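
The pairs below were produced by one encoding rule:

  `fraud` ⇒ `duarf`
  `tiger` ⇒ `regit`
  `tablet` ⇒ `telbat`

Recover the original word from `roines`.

senior

The output letters match the input read backwards: fraud reversed is duarf. It's just the letters in reverse order.
Reversing it on roines: then reverse → senior.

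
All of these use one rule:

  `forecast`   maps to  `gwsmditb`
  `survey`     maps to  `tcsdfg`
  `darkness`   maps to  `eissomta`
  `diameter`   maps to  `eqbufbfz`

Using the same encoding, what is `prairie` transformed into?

A repeating key of period 2 is used — shifts +1, +8 over and over.
On prairie: p+1=q, r+8=z, a+1=b, i+8=q, r+1=s, i+8=q, e+1=f.

qzbqsqf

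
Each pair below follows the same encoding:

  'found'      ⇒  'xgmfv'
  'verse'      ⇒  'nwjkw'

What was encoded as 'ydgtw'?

Compare letters: f→x is +18, o→g is +18, u→m is +18 — a constant shift. It's a constant shift of +18 (ROT18).
Decoding ydgtw: y−18=g, d−18=l, g−18=o, t−18=b, w−18=e.

globe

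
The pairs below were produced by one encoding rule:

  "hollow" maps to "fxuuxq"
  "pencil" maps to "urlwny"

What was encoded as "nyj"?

The output letters match the input read backwards, each shifted +9: hollow reversed is wolloh. Read the word backwards and shift each letter +9.
Undoing it on nyj: shift back: n−9=e, y−9=p, j−9=a → epa; then reverse → ape.

ape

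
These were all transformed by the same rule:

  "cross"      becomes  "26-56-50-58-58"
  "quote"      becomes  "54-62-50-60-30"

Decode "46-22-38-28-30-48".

c(#3)→26 and r(#18)→56: differences scale by 2, so n = 2·pos + 20. With a=1..z=26, the number is 2·pos + 20.
Undoing it on 46-22-38-28-30-48: 46→(46−20)÷2=13=m, 22→(22−20)÷2=1=a, 38→(38−20)÷2=9=i, 28→(28−20)÷2=4=d, 30→(30−20)÷2=5=e, 48→(48−20)÷2=14=n.

maiden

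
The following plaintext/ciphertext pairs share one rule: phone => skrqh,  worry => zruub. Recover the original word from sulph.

This is a Caesar cipher with shift 3.
Reversing it on sulph: s−3=p, u−3=r, l−3=i, p−3=m, h−3=e.

prime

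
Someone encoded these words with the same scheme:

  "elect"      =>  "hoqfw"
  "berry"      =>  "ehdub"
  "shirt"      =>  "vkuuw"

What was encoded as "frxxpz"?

column

Shifts by position in elect: pos 0: e→h (+3), pos 1: l→o (+3), pos 2: e→q (+12), pos 3: c→f (+3), pos 4: t→w (+3) — repeating every 3. The shifts repeat in a cycle of length 3: positions 0,1,… shift by +3, +3, +12, then the pattern repeats.
Decoding frxxpz: f−3=c, r−3=o, x−12=l, x−3=u, p−3=m, z−12=n.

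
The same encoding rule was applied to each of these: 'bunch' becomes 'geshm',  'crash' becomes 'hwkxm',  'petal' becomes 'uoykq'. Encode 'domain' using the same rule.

Two shifts are in play — +10 for a/e/i/o/u, +5 for every other letter.
For domain: d(cons)+5=i, o(vowel)+10=y, m(cons)+5=r, a(vowel)+10=k, i(vowel)+10=s, n(cons)+5=s.

iyrkss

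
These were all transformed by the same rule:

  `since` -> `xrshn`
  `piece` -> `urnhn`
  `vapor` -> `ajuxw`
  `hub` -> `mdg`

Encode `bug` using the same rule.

The shift depends on letter class: consonant s→x is +5, but vowel i→r is +9. Vowels shift forward by 9 and consonants shift forward by 5.
Applying it to bug: b(cons)+5=g, u(vowel)+9=d, g(cons)+5=l.

gdl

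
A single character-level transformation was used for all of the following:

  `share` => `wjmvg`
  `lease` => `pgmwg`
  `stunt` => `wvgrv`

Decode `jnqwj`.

flesh

Shifts by position in share: pos 0: s→w (+4), pos 1: h→j (+2), pos 2: a→m (+12), pos 3: r→v (+4), pos 4: e→g (+2) — repeating every 3. It's a Vigenère-style cipher with numeric key [4,2,12]: position i shifts by key[i mod 3].
Undoing it on jnqwj: j−4=f, n−2=l, q−12=e, w−4=s, j−2=h.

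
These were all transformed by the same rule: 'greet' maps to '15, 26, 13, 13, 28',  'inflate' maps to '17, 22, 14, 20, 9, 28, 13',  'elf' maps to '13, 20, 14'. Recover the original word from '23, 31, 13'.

g is letter #7 and maps to 15: an offset of 8. The number is (letter's place in the alphabet, a=1) + 8.
Undoing it on 23, 31, 13: 23→(23−8)÷1=15=o, 31→(31−8)÷1=23=w, 13→(13−8)÷1=5=e.

owe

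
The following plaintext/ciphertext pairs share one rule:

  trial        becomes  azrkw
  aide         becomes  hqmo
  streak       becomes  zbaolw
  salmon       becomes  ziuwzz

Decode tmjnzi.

meadow

The shift increases by 1 at each position, starting from +7: 7, 8, 9, ….
Undoing it on tmjnzi: t−7=m, m−8=e, j−9=a, n−10=d, z−11=o, i−12=w.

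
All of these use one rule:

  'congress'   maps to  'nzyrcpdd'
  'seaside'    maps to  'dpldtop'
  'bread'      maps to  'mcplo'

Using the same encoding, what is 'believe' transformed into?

Compare letters: c→n is +11, o→z is +11, n→y is +11 — a constant shift. This is a Caesar cipher with shift 11.
For believe: b+11=m, e+11=p, l+11=w, i+11=t, e+11=p, v+11=g, e+11=p.

mpwtpgp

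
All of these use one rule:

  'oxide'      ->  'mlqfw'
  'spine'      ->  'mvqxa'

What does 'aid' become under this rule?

Read the word backwards and shift each letter +8.
Applying it to aid: reverse → dia; then shift: d+8=l, i+8=q, a+8=i.

lqi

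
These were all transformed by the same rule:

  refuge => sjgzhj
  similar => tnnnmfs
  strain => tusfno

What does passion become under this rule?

qfttnto

The shift depends on letter class: consonant r→s is +1, but vowel e→j is +5. Two shifts are in play — +5 for a/e/i/o/u, +1 for every other letter.
Applying it to passion: p(cons)+1=q, a(vowel)+5=f, s(cons)+1=t, s(cons)+1=t, i(vowel)+5=n, o(vowel)+5=t, n(cons)+1=o.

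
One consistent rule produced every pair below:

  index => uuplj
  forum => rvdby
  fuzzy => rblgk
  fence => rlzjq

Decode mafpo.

attic

Shifts by position in index: pos 0: i→u (+12), pos 1: n→u (+7), pos 2: d→p (+12), pos 3: e→l (+7) — repeating every 2. A repeating key of period 2 is used — shifts +12, +7 over and over.
Undoing it on mafpo: m−12=a, a−7=t, f−12=t, p−7=i, o−12=c.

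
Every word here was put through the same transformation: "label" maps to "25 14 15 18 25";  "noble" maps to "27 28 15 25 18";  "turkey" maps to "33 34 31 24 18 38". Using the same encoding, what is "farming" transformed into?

19 14 31 26 22 27 20

l is letter #12 and maps to 25: an offset of 13. The number is (letter's place in the alphabet, a=1) + 13.
On farming: f=6→19, a=1→14, r=18→31, m=13→26, i=9→22, n=14→27, g=7→20.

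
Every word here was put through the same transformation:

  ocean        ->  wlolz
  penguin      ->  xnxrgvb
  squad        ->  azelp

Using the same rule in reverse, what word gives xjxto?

The shift increases by 1 at each position, starting from +8: 8, 9, 10, ….
Reversing it on xjxto: x−8=p, j−9=a, x−10=n, t−11=i, o−12=c.

panic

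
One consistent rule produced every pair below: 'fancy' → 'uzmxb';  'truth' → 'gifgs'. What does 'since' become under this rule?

hrmxv

Each pair mirrors across the alphabet (f↔u, a↔z, n↔m): positions sum to 25. Letters are reflected about the middle of the alphabet (position → 25−position): Atbash.
Applying it to since: s↔h, i↔r, n↔m, c↔x, e↔v.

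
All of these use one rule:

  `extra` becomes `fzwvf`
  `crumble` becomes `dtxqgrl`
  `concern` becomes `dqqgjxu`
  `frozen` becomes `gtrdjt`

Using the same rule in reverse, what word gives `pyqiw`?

Each letter shifts forward by (position + 1), i.e. 1, 2, 3, … — the shift grows by one for each successive letter.
Reversing it on pyqiw: p−1=o, y−2=w, q−3=n, i−4=e, w−5=r.

owner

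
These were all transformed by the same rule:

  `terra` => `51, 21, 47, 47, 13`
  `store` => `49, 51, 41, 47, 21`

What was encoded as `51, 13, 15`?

tab

The formula is n = 2×(alphabet index, a=1) + 11.
Decoding 51, 13, 15: 51→(51−11)÷2=20=t, 13→(13−11)÷2=1=a, 15→(15−11)÷2=2=b.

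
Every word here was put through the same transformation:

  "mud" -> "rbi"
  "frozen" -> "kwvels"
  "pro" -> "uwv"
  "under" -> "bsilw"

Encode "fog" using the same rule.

The rule splits by letter class: vowels +7, consonants +5.
For fog: f(cons)+5=k, o(vowel)+7=v, g(cons)+5=l.

kvl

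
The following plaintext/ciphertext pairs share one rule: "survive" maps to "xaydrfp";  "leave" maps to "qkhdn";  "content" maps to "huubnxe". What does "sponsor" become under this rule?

In survive: s→x is +5, u→a is +6, r→y is +7, v→d is +8 — the shift increases by 1 each position. Letter i (0-indexed) is shifted by i+5, so successive shifts are 5, 6, 7, ….
For sponsor: s+5=x, p+6=v, o+7=v, n+8=v, s+9=b, o+10=y, r+11=c.

xvvvbyc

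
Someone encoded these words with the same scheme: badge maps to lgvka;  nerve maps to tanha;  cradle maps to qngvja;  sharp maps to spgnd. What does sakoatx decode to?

b(1)→l(11) and a(0)→g(6) fit y≡5x+6 (mod 26); the inverse of 5 mod 26 is 21. Each letter's alphabet position (a=0..z=25) is mapped through 5·x+6 mod 26 — an affine cipher.
Decoding sakoatx: s(18)→21·(18−6)≡18=s; a(0)→21·(0−6)≡4=e; k(10)→21·(10−6)≡6=g; o(14)→21·(14−6)≡12=m; a(0)→21·(0−6)≡4=e; t(19)→21·(19−6)≡13=n; x(23)→21·(23−6)≡19=t (all mod 26).

segment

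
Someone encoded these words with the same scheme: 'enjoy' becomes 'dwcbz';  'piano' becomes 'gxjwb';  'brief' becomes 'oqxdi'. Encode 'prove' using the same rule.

e(4)→d(3) and n(13)→w(22) fit y≡5x+9 (mod 26); the inverse of 5 mod 26 is 21. Treating letters as 0–25, the rule is x ↦ 5x + 9 (mod 26).
For prove: p(15)→5·15+9≡6=g; r(17)→5·17+9≡16=q; o(14)→5·14+9≡1=b; v(21)→5·21+9≡10=k; e(4)→5·4+9≡3=d (all mod 26).

gqbkd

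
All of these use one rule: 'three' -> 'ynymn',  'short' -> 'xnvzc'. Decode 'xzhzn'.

stare

In three: t→y is +5, h→n is +6, r→y is +7, e→m is +8 — the shift increases by 1 each position. Letter i (0-indexed) is shifted by i+5, so successive shifts are 5, 6, 7, ….
Decoding xzhzn: x−5=s, z−6=t, h−7=a, z−8=r, n−9=e.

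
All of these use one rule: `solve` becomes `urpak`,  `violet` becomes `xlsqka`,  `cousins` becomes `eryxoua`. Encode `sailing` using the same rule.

In solve: s→u is +2, o→r is +3, l→p is +4, v→a is +5 — the shift increases by 1 each position. Each letter shifts forward by (position + 2), i.e. 2, 3, 4, … — the shift grows by one for each successive letter.
On sailing: s+2=u, a+3=d, i+4=m, l+5=q, i+6=o, n+7=u, g+8=o.

udmqouo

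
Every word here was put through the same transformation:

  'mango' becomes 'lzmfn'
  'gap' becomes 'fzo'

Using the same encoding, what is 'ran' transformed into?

Compare letters: m→l is +25, a→z is +25, n→m is +25 — a constant shift. Each letter is shifted forward by 25 in the alphabet (a Caesar shift of +25).
On ran: r+25=q, a+25=z, n+25=m.

qzm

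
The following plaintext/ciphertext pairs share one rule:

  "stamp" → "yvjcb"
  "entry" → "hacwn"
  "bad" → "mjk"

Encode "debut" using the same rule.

The output letters match the input read backwards, each shifted +9: stamp reversed is pmats. Two steps: reverse the string, then apply a Caesar shift of +9.
Applying it to debut: reverse → tubed; then shift: t+9=c, u+9=d, b+9=k, e+9=n, d+9=m.

cdknm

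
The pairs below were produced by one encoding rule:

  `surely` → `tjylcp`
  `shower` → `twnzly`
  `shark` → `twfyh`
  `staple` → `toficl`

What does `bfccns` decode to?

gallon

s(18)→t(19) and u(20)→j(9) fit y≡21x+5 (mod 26); the inverse of 21 mod 26 is 5. This is an affine cipher: with a=0,…,z=25, each position x becomes (21x+5) mod 26.
Reversing it on bfccns: b(1)→5·(1−5)≡6=g; f(5)→5·(5−5)≡0=a; c(2)→5·(2−5)≡11=l; c(2)→5·(2−5)≡11=l; n(13)→5·(13−5)≡14=o; s(18)→5·(18−5)≡13=n (all mod 26).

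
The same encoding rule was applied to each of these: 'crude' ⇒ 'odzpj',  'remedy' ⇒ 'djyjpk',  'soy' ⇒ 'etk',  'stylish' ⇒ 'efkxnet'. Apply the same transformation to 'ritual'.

The shift depends on letter class: consonant c→o is +12, but vowel u→z is +5. The rule splits by letter class: vowels +5, consonants +12.
On ritual: r(cons)+12=d, i(vowel)+5=n, t(cons)+12=f, u(vowel)+5=z, a(vowel)+5=f, l(cons)+12=x.

dnfzfx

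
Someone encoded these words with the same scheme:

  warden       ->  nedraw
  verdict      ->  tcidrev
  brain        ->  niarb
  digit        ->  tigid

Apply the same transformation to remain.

The output letters match the input read backwards: warden reversed is nedraw. The word is simply reversed.
For remain: reverse → niamer.

niamer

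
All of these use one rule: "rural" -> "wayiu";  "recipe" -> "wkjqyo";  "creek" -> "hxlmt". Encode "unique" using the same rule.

ztpydo

In rural: r→w is +5, u→a is +6, r→y is +7, a→i is +8 — the shift increases by 1 each position. Each letter shifts forward by (position + 5), i.e. 5, 6, 7, … — the shift grows by one for each successive letter.
Applying it to unique: u+5=z, n+6=t, i+7=p, q+8=y, u+9=d, e+10=o.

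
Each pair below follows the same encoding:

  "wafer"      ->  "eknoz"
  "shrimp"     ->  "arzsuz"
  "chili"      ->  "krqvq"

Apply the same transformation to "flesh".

nvmcp

Shifts by position in wafer: pos 0: w→e (+8), pos 1: a→k (+10), pos 2: f→n (+8), pos 3: e→o (+10) — repeating every 2. The shifts repeat in a cycle of length 2: positions 0,1,… shift by +8, +10, then the pattern repeats.
On flesh: f+8=n, l+10=v, e+8=m, s+10=c, h+8=p.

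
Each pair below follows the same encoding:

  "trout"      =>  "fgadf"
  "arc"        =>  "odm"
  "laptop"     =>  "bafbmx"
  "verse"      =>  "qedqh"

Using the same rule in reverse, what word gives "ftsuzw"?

The output letters match the input read backwards, each shifted +12: trout reversed is tuort. The word is reversed, then every letter is shifted forward by 12.
Decoding ftsuzw: shift back: f−12=t, t−12=h, s−12=g, u−12=i, z−12=n, w−12=k → thgink; then reverse → knight.

knight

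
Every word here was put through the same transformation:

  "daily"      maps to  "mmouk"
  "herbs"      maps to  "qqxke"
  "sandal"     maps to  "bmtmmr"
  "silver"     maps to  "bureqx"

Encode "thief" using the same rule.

Shifts by position in daily: pos 0: d→m (+9), pos 1: a→m (+12), pos 2: i→o (+6), pos 3: l→u (+9), pos 4: y→k (+12) — repeating every 3. The shifts repeat in a cycle of length 3: positions 0,1,… shift by +9, +12, +6, then the pattern repeats.
On thief: t+9=c, h+12=t, i+6=o, e+9=n, f+12=r.

ctonr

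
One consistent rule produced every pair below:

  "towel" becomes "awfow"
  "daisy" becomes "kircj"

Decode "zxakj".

In towel: t→a is +7, o→w is +8, w→f is +9, e→o is +10 — the shift increases by 1 each position. Letter i (0-indexed) is shifted by i+7, so successive shifts are 7, 8, 9, ….
Decoding zxakj: z−7=s, x−8=p, a−9=r, k−10=a, j−11=y.

spray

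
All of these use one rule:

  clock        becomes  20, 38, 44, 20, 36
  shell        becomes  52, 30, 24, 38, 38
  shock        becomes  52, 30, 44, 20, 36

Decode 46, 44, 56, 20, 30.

pouch

The formula is n = 2×(alphabet index, a=1) + 14.
Decoding 46, 44, 56, 20, 30: 46→(46−14)÷2=16=p, 44→(44−14)÷2=15=o, 56→(56−14)÷2=21=u, 20→(20−14)÷2=3=c, 30→(30−14)÷2=8=h.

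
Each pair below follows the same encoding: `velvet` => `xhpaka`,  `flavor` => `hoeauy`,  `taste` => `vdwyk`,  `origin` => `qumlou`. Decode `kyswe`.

ivory

In velvet: v→x is +2, e→h is +3, l→p is +4, v→a is +5 — the shift increases by 1 each position. Letter i (0-indexed) is shifted by i+2, so successive shifts are 2, 3, 4, ….
Reversing it on kyswe: k−2=i, y−3=v, s−4=o, w−5=r, e−6=y.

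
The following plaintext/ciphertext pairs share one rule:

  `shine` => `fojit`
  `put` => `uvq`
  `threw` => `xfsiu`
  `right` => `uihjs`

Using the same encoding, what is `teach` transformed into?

idbfu

The output letters match the input read backwards, each shifted +1: shine reversed is enihs. Two steps: reverse the string, then apply a Caesar shift of +1.
On teach: reverse → hcaet; then shift: h+1=i, c+1=d, a+1=b, e+1=f, t+1=u.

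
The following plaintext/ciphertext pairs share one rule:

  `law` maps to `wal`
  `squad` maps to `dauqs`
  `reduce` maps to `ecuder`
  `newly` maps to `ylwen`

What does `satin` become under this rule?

nitas

It's just the letters in reverse order.
For satin: reverse → nitas.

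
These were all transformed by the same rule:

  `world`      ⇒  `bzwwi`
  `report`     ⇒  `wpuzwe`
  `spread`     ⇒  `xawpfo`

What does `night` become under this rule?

stlsy

The shifts repeat in a cycle of length 2: positions 0,1,… shift by +5, +11, then the pattern repeats.
On night: n+5=s, i+11=t, g+5=l, h+11=s, t+5=y.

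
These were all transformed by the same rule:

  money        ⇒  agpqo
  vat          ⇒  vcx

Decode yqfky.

widow

The output letters match the input read backwards, each shifted +2: money reversed is yenom. The word is reversed, then every letter is shifted forward by 2.
Undoing it on yqfky: shift back: y−2=w, q−2=o, f−2=d, k−2=i, y−2=w → wodiw; then reverse → widow.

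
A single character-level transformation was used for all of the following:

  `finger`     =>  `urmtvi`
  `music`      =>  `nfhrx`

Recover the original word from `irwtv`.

Letters are reflected about the middle of the alphabet (position → 25−position): Atbash.
Undoing it on irwtv: i↔r, r↔i, w↔d, t↔g, v↔e.

ridge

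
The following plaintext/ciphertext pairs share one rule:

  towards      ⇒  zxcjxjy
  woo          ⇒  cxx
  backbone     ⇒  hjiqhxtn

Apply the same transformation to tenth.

Vowels shift forward by 9 and consonants shift forward by 6.
On tenth: t(cons)+6=z, e(vowel)+9=n, n(cons)+6=t, t(cons)+6=z, h(cons)+6=n.

zntzn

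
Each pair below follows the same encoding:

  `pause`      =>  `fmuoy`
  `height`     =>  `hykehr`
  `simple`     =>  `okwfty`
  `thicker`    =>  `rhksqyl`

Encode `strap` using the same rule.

orlmf

This is an affine cipher: with a=0,…,z=25, each position x becomes (3x+12) mod 26.
On strap: s(18)→3·18+12≡14=o; t(19)→3·19+12≡17=r; r(17)→3·17+12≡11=l; a(0)→3·0+12≡12=m; p(15)→3·15+12≡5=f (all mod 26).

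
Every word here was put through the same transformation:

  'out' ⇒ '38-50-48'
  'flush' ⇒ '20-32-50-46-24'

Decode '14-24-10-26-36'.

chain

With a=1..z=26, the number is 2·pos + 8.
Undoing it on 14-24-10-26-36: 14→(14−8)÷2=3=c, 24→(24−8)÷2=8=h, 10→(10−8)÷2=1=a, 26→(26−8)÷2=9=i, 36→(36−8)÷2=14=n.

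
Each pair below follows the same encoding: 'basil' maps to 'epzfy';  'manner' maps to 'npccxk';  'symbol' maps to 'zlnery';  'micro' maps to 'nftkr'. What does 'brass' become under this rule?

ekpzz

b(1)→e(4) and a(0)→p(15) fit y≡15x+15 (mod 26); the inverse of 15 mod 26 is 7. This is an affine cipher: with a=0,…,z=25, each position x becomes (15x+15) mod 26.
For brass: b(1)→15·1+15≡4=e; r(17)→15·17+15≡10=k; a(0)→15·0+15≡15=p; s(18)→15·18+15≡25=z; s(18)→15·18+15≡25=z (all mod 26).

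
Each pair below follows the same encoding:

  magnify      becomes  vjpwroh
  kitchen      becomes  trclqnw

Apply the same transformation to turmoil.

cdavxru

Compare letters: m→v is +9, a→j is +9, g→p is +9 — a constant shift. It's a constant shift of +9 (ROT9).
On turmoil: t+9=c, u+9=d, r+9=a, m+9=v, o+9=x, i+9=r, l+9=u.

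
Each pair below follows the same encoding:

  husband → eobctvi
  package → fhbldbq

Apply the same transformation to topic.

djqpu

The output letters match the input read backwards, each shifted +1: husband reversed is dnabsuh. The word is reversed, then every letter is shifted forward by 1.
Applying it to topic: reverse → cipot; then shift: c+1=d, i+1=j, p+1=q, o+1=p, t+1=u.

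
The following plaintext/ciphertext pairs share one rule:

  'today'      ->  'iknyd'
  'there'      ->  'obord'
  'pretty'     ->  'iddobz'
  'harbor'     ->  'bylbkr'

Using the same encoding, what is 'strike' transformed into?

ousbdc

The output letters match the input read backwards, each shifted +10: today reversed is yadot. Two steps: reverse the string, then apply a Caesar shift of +10.
For strike: reverse → ekirts; then shift: e+10=o, k+10=u, i+10=s, r+10=b, t+10=d, s+10=c.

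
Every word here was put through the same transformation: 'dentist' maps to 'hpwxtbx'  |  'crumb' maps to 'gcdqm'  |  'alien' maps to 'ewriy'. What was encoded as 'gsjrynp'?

channel

Shifts by position in dentist: pos 0: d→h (+4), pos 1: e→p (+11), pos 2: n→w (+9), pos 3: t→x (+4), pos 4: i→t (+11), pos 5: s→b (+9) — repeating every 3. The shifts repeat in a cycle of length 3: positions 0,1,… shift by +4, +11, +9, then the pattern repeats.
Decoding gsjrynp: g−4=c, s−11=h, j−9=a, r−4=n, y−11=n, n−9=e, p−4=l.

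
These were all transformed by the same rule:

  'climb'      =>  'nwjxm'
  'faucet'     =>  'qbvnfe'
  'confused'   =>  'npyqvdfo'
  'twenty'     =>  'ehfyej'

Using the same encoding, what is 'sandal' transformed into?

dbyobw

The rule splits by letter class: vowels +1, consonants +11.
Applying it to sandal: s(cons)+11=d, a(vowel)+1=b, n(cons)+11=y, d(cons)+11=o, a(vowel)+1=b, l(cons)+11=w.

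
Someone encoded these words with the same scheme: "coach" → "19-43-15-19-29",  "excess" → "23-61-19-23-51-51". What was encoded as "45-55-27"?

pug

c(#3)→19 and o(#15)→43: differences scale by 2, so n = 2·pos + 13. Each letter becomes 2×(its alphabet position, a=1..z=26) + 13.
Undoing it on 45-55-27: 45→(45−13)÷2=16=p, 55→(55−13)÷2=21=u, 27→(27−13)÷2=7=g.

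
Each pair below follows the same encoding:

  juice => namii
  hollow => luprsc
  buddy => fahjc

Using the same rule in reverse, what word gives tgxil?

patch

Shifts by position in juice: pos 0: j→n (+4), pos 1: u→a (+6), pos 2: i→m (+4), pos 3: c→i (+6) — repeating every 2. It's a Vigenère-style cipher with numeric key [4,6]: position i shifts by key[i mod 2].
Decoding tgxil: t−4=p, g−6=a, x−4=t, i−6=c, l−4=h.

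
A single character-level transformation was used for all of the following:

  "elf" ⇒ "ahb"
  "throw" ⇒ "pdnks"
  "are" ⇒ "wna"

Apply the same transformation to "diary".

Compare letters: e→a is +22, l→h is +22, f→b is +22 — a constant shift. This is a Caesar cipher with shift 22.
On diary: d+22=z, i+22=e, a+22=w, r+22=n, y+22=u.

zewnu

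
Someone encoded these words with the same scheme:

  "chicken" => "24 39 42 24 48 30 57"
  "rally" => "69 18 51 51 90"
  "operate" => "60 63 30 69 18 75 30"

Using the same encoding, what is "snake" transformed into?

72 57 18 48 30

With a=1..z=26, the number is 3·pos + 15.
On snake: s=19→72, n=14→57, a=1→18, k=11→48, e=5→30.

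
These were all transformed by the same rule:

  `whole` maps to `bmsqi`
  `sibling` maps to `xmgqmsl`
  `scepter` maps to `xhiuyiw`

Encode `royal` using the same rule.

The shift depends on letter class: consonant w→b is +5, but vowel o→s is +4. Two shifts are in play — +4 for a/e/i/o/u, +5 for every other letter.
On royal: r(cons)+5=w, o(vowel)+4=s, y(cons)+5=d, a(vowel)+4=e, l(cons)+5=q.

wsdeq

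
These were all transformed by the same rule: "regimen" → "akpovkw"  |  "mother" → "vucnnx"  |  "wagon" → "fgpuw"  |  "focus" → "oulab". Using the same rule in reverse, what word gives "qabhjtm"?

A repeating key of period 2 is used — shifts +9, +6 over and over.
Decoding qabhjtm: q−9=h, a−6=u, b−9=s, h−6=b, j−9=a, t−6=n, m−9=d.

husband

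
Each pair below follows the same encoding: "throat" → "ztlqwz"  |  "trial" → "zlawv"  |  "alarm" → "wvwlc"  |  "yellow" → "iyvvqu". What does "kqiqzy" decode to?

t(19)→z(25) and h(7)→t(19) fit y≡7x+22 (mod 26); the inverse of 7 mod 26 is 15. Treating letters as 0–25, the rule is x ↦ 7x + 22 (mod 26).
Undoing it on kqiqzy: k(10)→15·(10−22)≡2=c; q(16)→15·(16−22)≡14=o; i(8)→15·(8−22)≡24=y; q(16)→15·(16−22)≡14=o; z(25)→15·(25−22)≡19=t; y(24)→15·(24−22)≡4=e (all mod 26).

coyote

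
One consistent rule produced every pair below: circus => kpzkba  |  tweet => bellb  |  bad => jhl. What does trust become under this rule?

The shift depends on letter class: consonant c→k is +8, but vowel i→p is +7. The rule splits by letter class: vowels +7, consonants +8.
On trust: t(cons)+8=b, r(cons)+8=z, u(vowel)+7=b, s(cons)+8=a, t(cons)+8=b.

bzbab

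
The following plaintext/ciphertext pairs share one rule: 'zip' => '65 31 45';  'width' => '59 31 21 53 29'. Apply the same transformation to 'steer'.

51 53 23 23 49

z(#26)→65 and i(#9)→31: differences scale by 2, so n = 2·pos + 13. Each letter becomes 2×(its alphabet position, a=1..z=26) + 13.
On steer: s=19→51, t=20→53, e=5→23, e=5→23, r=18→49.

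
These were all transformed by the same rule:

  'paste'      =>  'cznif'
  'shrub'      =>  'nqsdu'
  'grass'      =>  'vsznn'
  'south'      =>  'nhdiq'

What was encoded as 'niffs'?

steer

p(15)→c(2) and a(0)→z(25) fit y≡21x+25 (mod 26); the inverse of 21 mod 26 is 5. Each letter's alphabet position (a=0..z=25) is mapped through 21·x+25 mod 26 — an affine cipher.
Reversing it on niffs: n(13)→5·(13−25)≡18=s; i(8)→5·(8−25)≡19=t; f(5)→5·(5−25)≡4=e; f(5)→5·(5−25)≡4=e; s(18)→5·(18−25)≡17=r (all mod 26).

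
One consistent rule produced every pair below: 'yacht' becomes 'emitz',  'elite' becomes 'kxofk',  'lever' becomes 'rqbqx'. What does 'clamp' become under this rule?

ixgyv

The shifts repeat in a cycle of length 2: positions 0,1,… shift by +6, +12, then the pattern repeats.
For clamp: c+6=i, l+12=x, a+6=g, m+12=y, p+6=v.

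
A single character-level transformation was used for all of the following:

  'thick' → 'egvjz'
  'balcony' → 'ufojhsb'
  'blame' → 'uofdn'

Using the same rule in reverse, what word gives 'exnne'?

t(19)→e(4) and h(7)→g(6) fit y≡15x+5 (mod 26); the inverse of 15 mod 26 is 7. Each letter's alphabet position (a=0..z=25) is mapped through 15·x+5 mod 26 — an affine cipher.
Reversing it on exnne: e(4)→7·(4−5)≡19=t; x(23)→7·(23−5)≡22=w; n(13)→7·(13−5)≡4=e; n(13)→7·(13−5)≡4=e; e(4)→7·(4−5)≡19=t (all mod 26).

tweet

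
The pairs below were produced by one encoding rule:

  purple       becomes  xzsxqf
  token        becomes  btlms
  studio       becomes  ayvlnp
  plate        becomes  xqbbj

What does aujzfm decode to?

spiral

Shifts by position in purple: pos 0: p→x (+8), pos 1: u→z (+5), pos 2: r→s (+1), pos 3: p→x (+8), pos 4: l→q (+5), pos 5: e→f (+1) — repeating every 3. The shifts repeat in a cycle of length 3: positions 0,1,… shift by +8, +5, +1, then the pattern repeats.
Reversing it on aujzfm: a−8=s, u−5=p, j−1=i, z−8=r, f−5=a, m−1=l.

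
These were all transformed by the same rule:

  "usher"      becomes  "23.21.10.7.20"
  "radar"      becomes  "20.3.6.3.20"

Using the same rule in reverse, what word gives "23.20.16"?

u is letter #21 and maps to 23: an offset of 2. Letters become their 1-based position plus 2 (so a→3, b→4, …).
Reversing it on 23.20.16: 23→(23−2)÷1=21=u, 20→(20−2)÷1=18=r, 16→(16−2)÷1=14=n.

urn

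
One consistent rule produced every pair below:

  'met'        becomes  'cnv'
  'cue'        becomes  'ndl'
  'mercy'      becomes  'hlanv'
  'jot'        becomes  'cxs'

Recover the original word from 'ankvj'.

Read the word backwards and shift each letter +9.
Reversing it on ankvj: shift back: a−9=r, n−9=e, k−9=b, v−9=m, j−9=a → rebma; then reverse → amber.

amber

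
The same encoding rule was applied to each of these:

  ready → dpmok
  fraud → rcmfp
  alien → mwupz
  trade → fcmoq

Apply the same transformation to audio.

mfpta

Shifts by position in ready: pos 0: r→d (+12), pos 1: e→p (+11), pos 2: a→m (+12), pos 3: d→o (+11) — repeating every 2. A repeating key of period 2 is used — shifts +12, +11 over and over.
Applying it to audio: a+12=m, u+11=f, d+12=p, i+11=t, o+12=a.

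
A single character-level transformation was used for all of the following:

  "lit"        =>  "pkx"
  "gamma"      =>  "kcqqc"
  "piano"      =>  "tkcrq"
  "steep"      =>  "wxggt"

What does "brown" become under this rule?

fvqar

The shift depends on letter class: consonant l→p is +4, but vowel i→k is +2. Two shifts are in play — +2 for a/e/i/o/u, +4 for every other letter.
On brown: b(cons)+4=f, r(cons)+4=v, o(vowel)+2=q, w(cons)+4=a, n(cons)+4=r.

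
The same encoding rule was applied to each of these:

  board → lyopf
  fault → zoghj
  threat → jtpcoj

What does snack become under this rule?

mboik

b(1)→l(11) and o(14)→y(24) fit y≡23x+14 (mod 26); the inverse of 23 mod 26 is 17. This is an affine cipher: with a=0,…,z=25, each position x becomes (23x+14) mod 26.
Applying it to snack: s(18)→23·18+14≡12=m; n(13)→23·13+14≡1=b; a(0)→23·0+14≡14=o; c(2)→23·2+14≡8=i; k(10)→23·10+14≡10=k (all mod 26).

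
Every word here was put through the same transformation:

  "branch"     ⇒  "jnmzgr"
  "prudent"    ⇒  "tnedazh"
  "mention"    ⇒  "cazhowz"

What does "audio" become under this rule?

b(1)→j(9) and r(17)→n(13) fit y≡23x+12 (mod 26); the inverse of 23 mod 26 is 17. Each letter's alphabet position (a=0..z=25) is mapped through 23·x+12 mod 26 — an affine cipher.
On audio: a(0)→23·0+12≡12=m; u(20)→23·20+12≡4=e; d(3)→23·3+12≡3=d; i(8)→23·8+12≡14=o; o(14)→23·14+12≡22=w (all mod 26).

medow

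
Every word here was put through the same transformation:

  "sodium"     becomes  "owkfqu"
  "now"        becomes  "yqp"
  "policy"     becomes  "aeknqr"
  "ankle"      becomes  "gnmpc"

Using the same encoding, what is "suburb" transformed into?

dtwdwu

The output letters match the input read backwards, each shifted +2: sodium reversed is muidos. Read the word backwards and shift each letter +2.
For suburb: reverse → brubus; then shift: b+2=d, r+2=t, u+2=w, b+2=d, u+2=w, s+2=u.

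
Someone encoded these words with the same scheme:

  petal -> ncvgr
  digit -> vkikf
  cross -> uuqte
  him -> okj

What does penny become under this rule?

The output letters match the input read backwards, each shifted +2: petal reversed is latep. Read the word backwards and shift each letter +2.
For penny: reverse → ynnep; then shift: y+2=a, n+2=p, n+2=p, e+2=g, p+2=r.

appgr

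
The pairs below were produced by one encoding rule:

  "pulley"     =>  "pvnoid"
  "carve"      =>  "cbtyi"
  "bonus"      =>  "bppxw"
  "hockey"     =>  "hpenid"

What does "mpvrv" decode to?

motor

In pulley: p→p is +0, u→v is +1, l→n is +2, l→o is +3 — the shift increases by 1 each position. Letter i (0-indexed) is shifted by i+0, so successive shifts are 0, 1, 2, ….
Undoing it on mpvrv: m−0=m, p−1=o, v−2=t, r−3=o, v−4=r.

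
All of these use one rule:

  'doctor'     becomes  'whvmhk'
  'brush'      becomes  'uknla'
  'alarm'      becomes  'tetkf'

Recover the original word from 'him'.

Compare letters: d→w is +19, o→h is +19, c→v is +19 — a constant shift. Each letter is shifted forward by 19 in the alphabet (a Caesar shift of +19).
Undoing it on him: h−19=o, i−19=p, m−19=t.

opt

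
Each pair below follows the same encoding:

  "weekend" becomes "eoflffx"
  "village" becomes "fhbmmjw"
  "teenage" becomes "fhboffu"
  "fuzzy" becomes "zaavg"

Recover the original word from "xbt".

saw

The output letters match the input read backwards, each shifted +1: weekend reversed is dnekeew. Read the word backwards and shift each letter +1.
Decoding xbt: shift back: x−1=w, b−1=a, t−1=s → was; then reverse → saw.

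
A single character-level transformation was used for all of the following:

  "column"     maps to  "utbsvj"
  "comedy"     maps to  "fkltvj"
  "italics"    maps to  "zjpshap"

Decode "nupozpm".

Two steps: reverse the string, then apply a Caesar shift of +7.
Undoing it on nupozpm: shift back: n−7=g, u−7=n, p−7=i, o−7=h, z−7=s, p−7=i, m−7=f → gnihsif; then reverse → fishing.

fishing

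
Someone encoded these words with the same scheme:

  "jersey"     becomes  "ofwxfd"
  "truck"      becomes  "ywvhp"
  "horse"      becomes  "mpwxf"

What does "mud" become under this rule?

The shift depends on letter class: consonant j→o is +5, but vowel e→f is +1. Vowels shift forward by 1 and consonants shift forward by 5.
On mud: m(cons)+5=r, u(vowel)+1=v, d(cons)+5=i.

rvi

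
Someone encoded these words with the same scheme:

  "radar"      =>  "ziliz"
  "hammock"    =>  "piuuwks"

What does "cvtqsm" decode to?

unlike

Compare letters: r→z is +8, a→i is +8, d→l is +8 — a constant shift. Each letter is shifted forward by 8 in the alphabet (a Caesar shift of +8).
Decoding cvtqsm: c−8=u, v−8=n, t−8=l, q−8=i, s−8=k, m−8=e.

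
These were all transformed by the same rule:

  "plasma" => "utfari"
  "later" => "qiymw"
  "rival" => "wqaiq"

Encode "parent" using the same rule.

uiwmsb

The shifts repeat in a cycle of length 2: positions 0,1,… shift by +5, +8, then the pattern repeats.
Applying it to parent: p+5=u, a+8=i, r+5=w, e+8=m, n+5=s, t+8=b.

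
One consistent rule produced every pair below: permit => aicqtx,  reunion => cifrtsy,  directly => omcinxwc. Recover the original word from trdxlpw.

Shifts by position in permit: pos 0: p→a (+11), pos 1: e→i (+4), pos 2: r→c (+11), pos 3: m→q (+4) — repeating every 2. The shifts repeat in a cycle of length 2: positions 0,1,… shift by +11, +4, then the pattern repeats.
Reversing it on trdxlpw: t−11=i, r−4=n, d−11=s, x−4=t, l−11=a, p−4=l, w−11=l.

install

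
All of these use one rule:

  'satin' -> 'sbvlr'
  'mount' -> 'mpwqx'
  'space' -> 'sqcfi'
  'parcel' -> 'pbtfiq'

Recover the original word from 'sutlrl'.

In satin: s→s is +0, a→b is +1, t→v is +2, i→l is +3 — the shift increases by 1 each position. Letter i (0-indexed) is shifted by i+0, so successive shifts are 0, 1, 2, ….
Reversing it on sutlrl: s−0=s, u−1=t, t−2=r, l−3=i, r−4=n, l−5=g.

string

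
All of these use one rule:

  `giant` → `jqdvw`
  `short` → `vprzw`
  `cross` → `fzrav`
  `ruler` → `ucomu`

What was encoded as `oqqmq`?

Shifts by position in giant: pos 0: g→j (+3), pos 1: i→q (+8), pos 2: a→d (+3), pos 3: n→v (+8) — repeating every 2. A repeating key of period 2 is used — shifts +3, +8 over and over.
Decoding oqqmq: o−3=l, q−8=i, q−3=n, m−8=e, q−3=n.

linen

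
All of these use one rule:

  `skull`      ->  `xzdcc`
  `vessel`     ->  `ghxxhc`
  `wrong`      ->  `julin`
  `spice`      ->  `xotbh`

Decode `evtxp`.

daisy

Treating letters as 0–25, the rule is x ↦ 3x + 21 (mod 26).
Reversing it on evtxp: e(4)→9·(4−21)≡3=d; v(21)→9·(21−21)≡0=a; t(19)→9·(19−21)≡8=i; x(23)→9·(23−21)≡18=s; p(15)→9·(15−21)≡24=y (all mod 26).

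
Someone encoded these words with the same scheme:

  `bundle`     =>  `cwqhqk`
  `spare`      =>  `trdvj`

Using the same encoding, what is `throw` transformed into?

ujusb

In bundle: b→c is +1, u→w is +2, n→q is +3, d→h is +4 — the shift increases by 1 each position. The shift increases by 1 at each position, starting from +1: 1, 2, 3, ….
On throw: t+1=u, h+2=j, r+3=u, o+4=s, w+5=b.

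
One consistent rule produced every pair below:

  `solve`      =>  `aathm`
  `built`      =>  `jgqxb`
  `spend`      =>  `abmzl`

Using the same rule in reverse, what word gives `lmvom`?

dance

Shifts by position in solve: pos 0: s→a (+8), pos 1: o→a (+12), pos 2: l→t (+8), pos 3: v→h (+12) — repeating every 2. The shifts repeat in a cycle of length 2: positions 0,1,… shift by +8, +12, then the pattern repeats.
Reversing it on lmvom: l−8=d, m−12=a, v−8=n, o−12=c, m−8=e.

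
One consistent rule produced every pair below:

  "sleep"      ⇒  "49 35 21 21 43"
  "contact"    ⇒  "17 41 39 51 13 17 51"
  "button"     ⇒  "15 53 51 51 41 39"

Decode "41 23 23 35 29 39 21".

The formula is n = 2×(alphabet index, a=1) + 11.
Undoing it on 41 23 23 35 29 39 21: 41→(41−11)÷2=15=o, 23→(23−11)÷2=6=f, 23→(23−11)÷2=6=f, 35→(35−11)÷2=12=l, 29→(29−11)÷2=9=i, 39→(39−11)÷2=14=n, 21→(21−11)÷2=5=e.

offline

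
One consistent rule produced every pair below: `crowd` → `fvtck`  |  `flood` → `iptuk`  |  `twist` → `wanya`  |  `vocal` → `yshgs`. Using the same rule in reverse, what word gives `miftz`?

The shift increases by 1 at each position, starting from +3: 3, 4, 5, ….
Decoding miftz: m−3=j, i−4=e, f−5=a, t−6=n, z−7=s.

jeans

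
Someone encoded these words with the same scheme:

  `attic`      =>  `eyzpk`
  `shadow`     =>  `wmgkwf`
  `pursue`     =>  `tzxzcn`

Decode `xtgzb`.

Each letter shifts forward by (position + 4), i.e. 4, 5, 6, … — the shift grows by one for each successive letter.
Reversing it on xtgzb: x−4=t, t−5=o, g−6=a, z−7=s, b−8=t.

toast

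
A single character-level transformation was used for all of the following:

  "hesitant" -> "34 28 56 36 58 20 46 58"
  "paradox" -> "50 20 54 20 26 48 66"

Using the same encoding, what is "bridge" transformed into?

22 54 36 26 32 28

The formula is n = 2×(alphabet index, a=1) + 18.
On bridge: b=2→22, r=18→54, i=9→36, d=4→26, g=7→32, e=5→28.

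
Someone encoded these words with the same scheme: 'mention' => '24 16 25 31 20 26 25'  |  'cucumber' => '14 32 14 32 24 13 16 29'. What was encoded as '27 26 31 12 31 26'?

potato

The number is (letter's place in the alphabet, a=1) + 11.
Undoing it on 27 26 31 12 31 26: 27→(27−11)÷1=16=p, 26→(26−11)÷1=15=o, 31→(31−11)÷1=20=t, 12→(12−11)÷1=1=a, 31→(31−11)÷1=20=t, 26→(26−11)÷1=15=o.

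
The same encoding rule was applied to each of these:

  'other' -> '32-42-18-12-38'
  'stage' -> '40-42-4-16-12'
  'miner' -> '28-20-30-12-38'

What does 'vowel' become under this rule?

46-32-48-12-26

Each letter becomes 2×(its alphabet position, a=1..z=26) + 2.
On vowel: v=22→46, o=15→32, w=23→48, e=5→12, l=12→26.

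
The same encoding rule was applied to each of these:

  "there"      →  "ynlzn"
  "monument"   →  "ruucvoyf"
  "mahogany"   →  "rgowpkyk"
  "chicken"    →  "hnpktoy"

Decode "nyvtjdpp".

In there: t→y is +5, h→n is +6, e→l is +7, r→z is +8 — the shift increases by 1 each position. Letter i (0-indexed) is shifted by i+5, so successive shifts are 5, 6, 7, ….
Undoing it on nyvtjdpp: n−5=i, y−6=s, v−7=o, t−8=l, j−9=a, d−10=t, p−11=e, p−12=d.

isolated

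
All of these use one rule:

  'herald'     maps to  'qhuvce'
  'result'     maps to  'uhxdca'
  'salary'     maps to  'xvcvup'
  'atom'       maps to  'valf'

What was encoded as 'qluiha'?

hornet

h(7)→q(16) and e(4)→h(7) fit y≡3x+21 (mod 26); the inverse of 3 mod 26 is 9. Treating letters as 0–25, the rule is x ↦ 3x + 21 (mod 26).
Decoding qluiha: q(16)→9·(16−21)≡7=h; l(11)→9·(11−21)≡14=o; u(20)→9·(20−21)≡17=r; i(8)→9·(8−21)≡13=n; h(7)→9·(7−21)≡4=e; a(0)→9·(0−21)≡19=t (all mod 26).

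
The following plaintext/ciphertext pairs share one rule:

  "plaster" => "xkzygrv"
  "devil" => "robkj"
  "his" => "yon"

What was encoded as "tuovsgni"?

The output letters match the input read backwards, each shifted +6: plaster reversed is retsalp. Read the word backwards and shift each letter +6.
Reversing it on tuovsgni: shift back: t−6=n, u−6=o, o−6=i, v−6=p, s−6=m, g−6=a, n−6=h, i−6=c → noipmahc; then reverse → champion.

champion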